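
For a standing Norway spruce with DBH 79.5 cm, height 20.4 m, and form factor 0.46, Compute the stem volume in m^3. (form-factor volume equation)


Formula: V = pi * (DBH/200)^2 * H * ff
Radius = DBH/200 = 79.5/200 = 0.3975 m
Radius^2 = 0.3975^2 = 0.15800625 m^2
V = pi * 0.15800625 * 20.4 * 0.46
V = 4.658 m^3

4.658


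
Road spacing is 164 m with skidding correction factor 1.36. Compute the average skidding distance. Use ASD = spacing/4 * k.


Formula: ASD = (spacing / 4) * correction
Uncorrected distance = spacing / 4 = 164 / 4 = 41 m
ASD = 41 * 1.36 = 56 m

56


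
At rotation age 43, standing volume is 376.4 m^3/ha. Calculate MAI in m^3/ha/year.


Formula: MAI = Total Volume / Stand Age
MAI = 376.4 m^3/ha / 43 years
MAI = 8.75 m^3/ha/year

8.75


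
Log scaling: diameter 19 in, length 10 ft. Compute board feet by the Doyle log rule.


Doyle: BF = (D - 4)^2 * L / 16
Adjusted diameter = 19 - 4 = 15 in
(D-4)^2 = 15^2 = 225
BF = 225 * 10 / 16 = 141 BF

141


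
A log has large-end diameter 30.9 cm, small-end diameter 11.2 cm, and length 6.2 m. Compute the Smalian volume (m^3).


Smalian: V = (A1 + A2)/2 * L,  A = pi*(D/200)^2
A1 = pi*(30.9/200)^2 = 0.074991 m^2
A2 = pi*(11.2/200)^2 = 0.009852 m^2
V = (0.074991+0.009852)/2*6.2 = 0.263 m^3

0.263


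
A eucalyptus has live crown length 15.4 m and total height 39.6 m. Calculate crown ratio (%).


Formula: Crown Ratio = (Crown Length / Total Height) * 100
CR = (15.4 m / 39.6 m) * 100
CR = 0.3889 * 100 = 38.9%

38.9


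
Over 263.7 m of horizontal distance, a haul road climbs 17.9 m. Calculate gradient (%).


Formula: Gradient = rise / run * 100
Gradient = 17.9 / 263.7 * 100 = 6.8%

6.8


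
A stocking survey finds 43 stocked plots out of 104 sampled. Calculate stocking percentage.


Formula: Stocking % = stocked plots / total plots * 100
Stocking = 43 / 104 * 100
Stocking = 0.4135 * 100 = 41.3%

41.3


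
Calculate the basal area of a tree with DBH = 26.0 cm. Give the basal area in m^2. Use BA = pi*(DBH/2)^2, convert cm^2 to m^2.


Formula: BA = pi * (DBH/2)^2 / 10000  (cm^2 to m^2)
Radius = DBH/2 = 26.0/2 = 13.0 cm
BA = pi * 13.0^2 / 10000
   = 530.9292 cm^2 / 10000
   = 0.0531 m^2

0.0531


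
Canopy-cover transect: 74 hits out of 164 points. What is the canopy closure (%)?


Formula: Canopy closure = covered points / total points * 100
Closure = 74 / 164 * 100
Closure = 0.4512 * 100 = 45.1%

45.1


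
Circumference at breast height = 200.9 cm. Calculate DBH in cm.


Formula: DBH = C / pi
DBH = 200.9 / pi
pi = 3.14159...
DBH = 63.9 cm

63.9


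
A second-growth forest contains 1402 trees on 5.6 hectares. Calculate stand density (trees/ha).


Formula: Stand Density = N_trees / Area_ha
Density = 1402 trees / 5.6 ha
Density = 250 trees/ha

250


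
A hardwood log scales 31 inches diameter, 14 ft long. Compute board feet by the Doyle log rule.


Doyle: BF = (D - 4)^2 * L / 16
Adjusted diameter = 31 - 4 = 27 in
(D-4)^2 = 27^2 = 729
BF = 729 * 14 / 16 = 638 BF

638


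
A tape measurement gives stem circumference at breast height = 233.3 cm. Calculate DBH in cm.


Formula: DBH = C / pi
DBH = 233.3 / pi
pi = 3.14159...
DBH = 74.3 cm

74.3


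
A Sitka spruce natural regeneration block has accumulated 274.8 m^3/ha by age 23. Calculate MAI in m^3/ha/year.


Formula: MAI = Total Volume / Stand Age
MAI = 274.8 m^3/ha / 23 years
MAI = 11.95 m^3/ha/year

11.95


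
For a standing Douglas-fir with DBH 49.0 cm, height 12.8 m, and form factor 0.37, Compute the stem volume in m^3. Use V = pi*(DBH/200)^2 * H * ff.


Formula: V = pi * (DBH/200)^2 * H * ff
Radius = DBH/200 = 49.0/200 = 0.245 m
Radius^2 = 0.245^2 = 0.060025 m^2
V = pi * 0.060025 * 12.8 * 0.37
V = 0.893 m^3

0.893


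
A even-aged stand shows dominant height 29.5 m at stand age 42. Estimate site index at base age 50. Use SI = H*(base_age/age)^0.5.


Formula: SI = H_dom * (base_age / age)^0.5
Age ratio = 50 / 42 = 1.19048
sqrt(age_ratio) = 1.09109
SI = 29.5 * 1.09109 = 32.2 m

32.2


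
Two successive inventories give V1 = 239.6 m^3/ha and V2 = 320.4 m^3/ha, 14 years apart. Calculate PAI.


Formula: PAI = (V_T2 - V_T1) / (T2 - T1)
Volume increment = 320.4 - 239.6 = 80.8 m^3/ha
PAI = 80.8 / 14 = 5.77 m^3/ha/year

5.77


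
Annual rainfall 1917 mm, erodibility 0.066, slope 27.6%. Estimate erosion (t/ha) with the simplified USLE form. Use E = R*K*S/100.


Formula: E = R * K * S / 100  (simplified USLE)
R * K = 1917 * 0.066 = 126.522
E = 126.522 * 27.6 / 100 = 34.92 t/ha

34.92


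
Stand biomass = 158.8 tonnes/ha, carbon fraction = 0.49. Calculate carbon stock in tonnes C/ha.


Formula: Carbon Stock = Biomass * Carbon Fraction
C = 158.8 t/ha * 0.49
C = 77.8 t C/ha

77.8


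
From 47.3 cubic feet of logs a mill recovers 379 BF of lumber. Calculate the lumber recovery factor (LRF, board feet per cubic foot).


Formula: LRF = Lumber Output (BF) / Log Input (ft^3)
LRF = 379 BF / 47.3 ft^3
LRF = 8.01 BF/ft^3

8.01


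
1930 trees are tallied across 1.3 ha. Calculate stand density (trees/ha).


Formula: Stand Density = N_trees / Area_ha
Density = 1930 trees / 1.3 ha
Density = 1485 trees/ha

1485


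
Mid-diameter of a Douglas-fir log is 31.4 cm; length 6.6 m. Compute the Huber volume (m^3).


Huber: V = Am * L,  Am = pi*(Dm/200)^2
Am = pi*(31.4/200)^2 = 0.077437 m^2
V = 0.077437*6.6 = 0.5111 m^3

0.5111


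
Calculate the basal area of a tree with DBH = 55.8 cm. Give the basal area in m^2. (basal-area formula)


Formula: BA = pi * (DBH/2)^2 / 10000  (cm^2 to m^2)
Radius = DBH/2 = 55.8/2 = 27.9 cm
BA = pi * 27.9^2 / 10000
   = 2445.4471 cm^2 / 10000
   = 0.2445 m^2

0.2445


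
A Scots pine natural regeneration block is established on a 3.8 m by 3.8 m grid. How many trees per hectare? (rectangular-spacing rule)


Formula: TPH = 10000 m^2/ha / (spacing_x * spacing_y)
Area per tree = 3.8 m * 3.8 m = 14.44 m^2
TPH = 10000 / 14.44 = 693 trees/ha

693


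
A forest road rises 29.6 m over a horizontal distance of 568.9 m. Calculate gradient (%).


Formula: Gradient = rise / run * 100
Gradient = 29.6 / 568.9 * 100 = 5.2%

5.2


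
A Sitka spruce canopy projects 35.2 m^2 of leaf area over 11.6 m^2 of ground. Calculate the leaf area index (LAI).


Formula: LAI = total leaf area / ground area  (dimensionless)
LAI = 35.2 m^2 / 11.6 m^2
LAI = 3.03

3.03


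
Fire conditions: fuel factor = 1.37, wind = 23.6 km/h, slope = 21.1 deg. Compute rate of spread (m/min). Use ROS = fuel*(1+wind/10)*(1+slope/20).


Formula: ROS = fuel * (1 + wind/10) * (1 + slope/20)
Wind factor = 1 + 23.6/10 = 3.36
Slope factor = 1 + 21.1/20 = 2.055
ROS = 1.37 * 3.36 * 2.055 = 9.46 m/min

9.46


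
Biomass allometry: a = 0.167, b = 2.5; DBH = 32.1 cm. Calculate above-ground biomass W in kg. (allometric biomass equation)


Formula: W = a * DBH^b  (allometric power law)
DBH^b = 32.1^2.5 = 5837.9797
W = 0.167 * 5837.9797 = 974.9 kg

974.9


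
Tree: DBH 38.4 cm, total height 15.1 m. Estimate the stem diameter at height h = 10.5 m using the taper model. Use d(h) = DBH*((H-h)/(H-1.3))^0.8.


Taper: d(h) = DBH * ((H - h) / (H - 1.3))^0.8
Numerator = H - h = 15.1 - 10.5 = 4.6 m
Denominator = H - 1.3 = 15.1 - 1.3 = 13.8 m
Ratio = 4.6 / 13.8 = 0.33333
d = 38.4 * 0.33333^0.8 = 15.9 cm

15.9


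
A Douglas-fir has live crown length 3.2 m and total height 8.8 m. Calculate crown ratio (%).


Formula: Crown Ratio = (Crown Length / Total Height) * 100
CR = (3.2 m / 8.8 m) * 100
CR = 0.3636 * 100 = 36.4%

36.4


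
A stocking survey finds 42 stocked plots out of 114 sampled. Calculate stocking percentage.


Formula: Stocking % = stocked plots / total plots * 100
Stocking = 42 / 114 * 100
Stocking = 0.3684 * 100 = 36.8%

36.8


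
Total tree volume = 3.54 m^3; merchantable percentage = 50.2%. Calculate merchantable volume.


Formula: MV = V_total * (merchantable_pct / 100)
Merchantable fraction = 50.2% / 100 = 0.502
MV = 3.54 m^3 * 0.502 = 1.777 m^3

1.777


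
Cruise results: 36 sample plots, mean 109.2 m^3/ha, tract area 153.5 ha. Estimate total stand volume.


Formula: Total Volume = Mean Volume per ha * Total Area
Total Volume = 109.2 m^3/ha * 153.5 ha
Total Volume = 16762 m^3

16762


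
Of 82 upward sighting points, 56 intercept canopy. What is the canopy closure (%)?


Formula: Canopy closure = covered points / total points * 100
Closure = 56 / 82 * 100
Closure = 0.6829 * 100 = 68.3%

68.3


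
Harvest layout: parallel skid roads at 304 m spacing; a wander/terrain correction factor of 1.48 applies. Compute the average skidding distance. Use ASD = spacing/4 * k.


Formula: ASD = (spacing / 4) * correction
Uncorrected distance = spacing / 4 = 304 / 4 = 76 m
ASD = 76 * 1.48 = 112 m

112


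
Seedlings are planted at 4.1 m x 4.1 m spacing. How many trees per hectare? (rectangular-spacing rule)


Formula: TPH = 10000 m^2/ha / (spacing_x * spacing_y)
Area per tree = 4.1 m * 4.1 m = 16.81 m^2
TPH = 10000 / 16.81 = 595 trees/ha

595


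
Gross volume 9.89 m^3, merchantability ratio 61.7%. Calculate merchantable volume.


Formula: MV = V_total * (merchantable_pct / 100)
Merchantable fraction = 61.7% / 100 = 0.617
MV = 9.89 m^3 * 0.617 = 6.102 m^3

6.102


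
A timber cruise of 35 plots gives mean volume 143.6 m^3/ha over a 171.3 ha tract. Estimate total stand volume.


Formula: Total Volume = Mean Volume per ha * Total Area
Total Volume = 143.6 m^3/ha * 171.3 ha
Total Volume = 24599 m^3

24599


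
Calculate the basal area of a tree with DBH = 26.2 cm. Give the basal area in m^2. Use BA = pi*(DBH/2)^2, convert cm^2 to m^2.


Formula: BA = pi * (DBH/2)^2 / 10000  (cm^2 to m^2)
Radius = DBH/2 = 26.2/2 = 13.1 cm
BA = pi * 13.1^2 / 10000
   = 539.1287 cm^2 / 10000
   = 0.0539 m^2

0.0539


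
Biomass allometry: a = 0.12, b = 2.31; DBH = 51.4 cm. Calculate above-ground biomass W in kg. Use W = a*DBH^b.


Formula: W = a * DBH^b  (allometric power law)
DBH^b = 51.4^2.31 = 8960.3465
W = 0.12 * 8960.3465 = 1075.2 kg

1075.2


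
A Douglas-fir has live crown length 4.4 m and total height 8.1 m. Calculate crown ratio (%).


Formula: Crown Ratio = (Crown Length / Total Height) * 100
CR = (4.4 m / 8.1 m) * 100
CR = 0.5432 * 100 = 54.3%

54.3


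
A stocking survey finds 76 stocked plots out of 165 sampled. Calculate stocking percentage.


Formula: Stocking % = stocked plots / total plots * 100
Stocking = 76 / 165 * 100
Stocking = 0.4606 * 100 = 46.1%

46.1


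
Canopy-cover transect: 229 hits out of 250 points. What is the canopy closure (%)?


Formula: Canopy closure = covered points / total points * 100
Closure = 229 / 250 * 100
Closure = 0.916 * 100 = 91.6%

91.6


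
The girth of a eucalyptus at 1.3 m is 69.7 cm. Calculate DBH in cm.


Formula: DBH = C / pi
DBH = 69.7 / pi
pi = 3.14159...
DBH = 22.2 cm

22.2


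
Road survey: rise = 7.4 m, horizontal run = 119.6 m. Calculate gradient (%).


Formula: Gradient = rise / run * 100
Gradient = 7.4 / 119.6 * 100 = 6.2%

6.2


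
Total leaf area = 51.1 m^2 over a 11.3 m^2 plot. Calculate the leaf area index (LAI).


Formula: LAI = total leaf area / ground area  (dimensionless)
LAI = 51.1 m^2 / 11.3 m^2
LAI = 4.52

4.52


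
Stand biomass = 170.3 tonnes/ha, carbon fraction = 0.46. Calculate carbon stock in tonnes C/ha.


Formula: Carbon Stock = Biomass * Carbon Fraction
C = 170.3 t/ha * 0.46
C = 78.3 t C/ha

78.3


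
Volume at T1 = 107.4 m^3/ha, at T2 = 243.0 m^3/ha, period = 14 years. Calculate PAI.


Formula: PAI = (V_T2 - V_T1) / (T2 - T1)
Volume increment = 243.0 - 107.4 = 135.6 m^3/ha
PAI = 135.6 / 14 = 9.69 m^3/ha/year

9.69


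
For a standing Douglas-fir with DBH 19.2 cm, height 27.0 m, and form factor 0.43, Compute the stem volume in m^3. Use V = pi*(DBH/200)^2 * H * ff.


Formula: V = pi * (DBH/200)^2 * H * ff
Radius = DBH/200 = 19.2/200 = 0.096 m
Radius^2 = 0.096^2 = 0.009216 m^2
V = pi * 0.009216 * 27.0 * 0.43
V = 0.336 m^3

0.336


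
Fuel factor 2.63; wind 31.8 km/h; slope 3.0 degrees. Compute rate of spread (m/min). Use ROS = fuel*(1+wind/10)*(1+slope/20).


Formula: ROS = fuel * (1 + wind/10) * (1 + slope/20)
Wind factor = 1 + 31.8/10 = 4.18
Slope factor = 1 + 3.0/20 = 1.15
ROS = 2.63 * 4.18 * 1.15 = 12.64 m/min

12.64


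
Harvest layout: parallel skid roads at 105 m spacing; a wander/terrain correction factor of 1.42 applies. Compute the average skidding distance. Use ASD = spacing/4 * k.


Formula: ASD = (spacing / 4) * correction
Uncorrected distance = spacing / 4 = 105 / 4 = 26.25 m
ASD = 26.25 * 1.42 = 37 m

37


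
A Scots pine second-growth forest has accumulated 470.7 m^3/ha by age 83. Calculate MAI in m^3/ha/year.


Formula: MAI = Total Volume / Stand Age
MAI = 470.7 m^3/ha / 83 years
MAI = 5.67 m^3/ha/year

5.67


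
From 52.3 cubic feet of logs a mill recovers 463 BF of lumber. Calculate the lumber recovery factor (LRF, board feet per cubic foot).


Formula: LRF = Lumber Output (BF) / Log Input (ft^3)
LRF = 463 BF / 52.3 ft^3
LRF = 8.85 BF/ft^3

8.85


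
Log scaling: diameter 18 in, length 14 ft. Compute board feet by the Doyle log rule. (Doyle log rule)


Doyle: BF = (D - 4)^2 * L / 16
Adjusted diameter = 18 - 4 = 14 in
(D-4)^2 = 14^2 = 196
BF = 196 * 14 / 16 = 172 BF

172


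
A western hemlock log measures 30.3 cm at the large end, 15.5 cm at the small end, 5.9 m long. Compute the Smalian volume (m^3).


Smalian: V = (A1 + A2)/2 * L,  A = pi*(D/200)^2
A1 = pi*(30.3/200)^2 = 0.072107 m^2
A2 = pi*(15.5/200)^2 = 0.018869 m^2
V = (0.072107+0.018869)/2*5.9 = 0.2684 m^3

0.2684


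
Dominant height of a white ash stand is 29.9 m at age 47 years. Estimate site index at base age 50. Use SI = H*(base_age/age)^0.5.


Formula: SI = H_dom * (base_age / age)^0.5
Age ratio = 50 / 47 = 1.06383
sqrt(age_ratio) = 1.03142
SI = 29.9 * 1.03142 = 30.8 m

30.8


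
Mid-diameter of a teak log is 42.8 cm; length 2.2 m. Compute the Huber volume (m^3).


Huber: V = Am * L,  Am = pi*(Dm/200)^2
Am = pi*(42.8/200)^2 = 0.143872 m^2
V = 0.143872*2.2 = 0.3165 m^3

0.3165


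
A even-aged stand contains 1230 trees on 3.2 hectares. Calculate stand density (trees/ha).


Formula: Stand Density = N_trees / Area_ha
Density = 1230 trees / 3.2 ha
Density = 384 trees/ha

384


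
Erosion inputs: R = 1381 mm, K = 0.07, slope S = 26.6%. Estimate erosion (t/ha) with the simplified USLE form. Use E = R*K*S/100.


Formula: E = R * K * S / 100  (simplified USLE)
R * K = 1381 * 0.07 = 96.67
E = 96.67 * 26.6 / 100 = 25.71 t/ha

25.71


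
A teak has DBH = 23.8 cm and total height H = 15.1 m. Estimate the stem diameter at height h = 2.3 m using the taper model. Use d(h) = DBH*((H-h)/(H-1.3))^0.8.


Taper: d(h) = DBH * ((H - h) / (H - 1.3))^0.8
Numerator = H - h = 15.1 - 2.3 = 12.8 m
Denominator = H - 1.3 = 15.1 - 1.3 = 13.8 m
Ratio = 12.8 / 13.8 = 0.92754
d = 23.8 * 0.92754^0.8 = 22.4 cm

22.4


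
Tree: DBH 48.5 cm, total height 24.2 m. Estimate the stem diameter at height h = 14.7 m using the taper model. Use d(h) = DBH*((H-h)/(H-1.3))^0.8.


Taper: d(h) = DBH * ((H - h) / (H - 1.3))^0.8
Numerator = H - h = 24.2 - 14.7 = 9.5 m
Denominator = H - 1.3 = 24.2 - 1.3 = 22.9 m
Ratio = 9.5 / 22.9 = 0.41485
d = 48.5 * 0.41485^0.8 = 24.0 cm

24.0


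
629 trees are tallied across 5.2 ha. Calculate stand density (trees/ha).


Formula: Stand Density = N_trees / Area_ha
Density = 629 trees / 5.2 ha
Density = 121 trees/ha

121


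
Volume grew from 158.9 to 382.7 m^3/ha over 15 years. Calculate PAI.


Formula: PAI = (V_T2 - V_T1) / (T2 - T1)
Volume increment = 382.7 - 158.9 = 223.8 m^3/ha
PAI = 223.8 / 15 = 14.92 m^3/ha/year

14.92


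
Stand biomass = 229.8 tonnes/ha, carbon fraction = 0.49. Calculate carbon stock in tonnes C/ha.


Formula: Carbon Stock = Biomass * Carbon Fraction
C = 229.8 t/ha * 0.49
C = 112.6 t C/ha

112.6


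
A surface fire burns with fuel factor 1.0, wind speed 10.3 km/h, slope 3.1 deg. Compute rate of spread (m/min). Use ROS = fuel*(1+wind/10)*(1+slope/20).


Formula: ROS = fuel * (1 + wind/10) * (1 + slope/20)
Wind factor = 1 + 10.3/10 = 2.03
Slope factor = 1 + 3.1/20 = 1.155
ROS = 1.0 * 2.03 * 1.155 = 2.34 m/min

2.34


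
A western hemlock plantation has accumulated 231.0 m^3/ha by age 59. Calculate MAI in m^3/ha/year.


Formula: MAI = Total Volume / Stand Age
MAI = 231.0 m^3/ha / 59 years
MAI = 3.92 m^3/ha/year

3.92


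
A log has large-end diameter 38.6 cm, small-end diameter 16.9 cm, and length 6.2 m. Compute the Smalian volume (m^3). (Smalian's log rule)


Smalian: V = (A1 + A2)/2 * L,  A = pi*(D/200)^2
A1 = pi*(38.6/200)^2 = 0.117021 m^2
A2 = pi*(16.9/200)^2 = 0.022432 m^2
V = (0.117021+0.022432)/2*6.2 = 0.4323 m^3

0.4323


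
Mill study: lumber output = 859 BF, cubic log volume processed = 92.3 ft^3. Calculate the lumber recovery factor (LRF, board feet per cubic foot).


Formula: LRF = Lumber Output (BF) / Log Input (ft^3)
LRF = 859 BF / 92.3 ft^3
LRF = 9.31 BF/ft^3

9.31


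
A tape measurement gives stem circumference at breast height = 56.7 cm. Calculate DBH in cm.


Formula: DBH = C / pi
DBH = 56.7 / pi
pi = 3.14159...
DBH = 18.0 cm

18.0


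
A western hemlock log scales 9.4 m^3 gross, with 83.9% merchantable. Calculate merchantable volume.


Formula: MV = V_total * (merchantable_pct / 100)
Merchantable fraction = 83.9% / 100 = 0.839
MV = 9.4 m^3 * 0.839 = 7.887 m^3

7.887


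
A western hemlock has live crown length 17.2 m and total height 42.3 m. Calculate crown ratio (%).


Formula: Crown Ratio = (Crown Length / Total Height) * 100
CR = (17.2 m / 42.3 m) * 100
CR = 0.4066 * 100 = 40.7%

40.7


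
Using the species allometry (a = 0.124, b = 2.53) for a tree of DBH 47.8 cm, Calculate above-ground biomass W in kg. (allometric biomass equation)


Formula: W = a * DBH^b  (allometric power law)
DBH^b = 47.8^2.53 = 17739.9576
W = 0.124 * 17739.9576 = 2199.8 kg

2199.8


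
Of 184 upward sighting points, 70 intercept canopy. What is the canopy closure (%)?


Formula: Canopy closure = covered points / total points * 100
Closure = 70 / 184 * 100
Closure = 0.3804 * 100 = 38.0%

38.0


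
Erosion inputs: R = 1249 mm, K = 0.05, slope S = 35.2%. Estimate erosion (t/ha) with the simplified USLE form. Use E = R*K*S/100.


Formula: E = R * K * S / 100  (simplified USLE)
R * K = 1249 * 0.05 = 62.45
E = 62.45 * 35.2 / 100 = 21.98 t/ha

21.98


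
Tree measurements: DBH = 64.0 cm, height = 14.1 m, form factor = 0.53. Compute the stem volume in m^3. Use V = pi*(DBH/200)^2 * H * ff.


Formula: V = pi * (DBH/200)^2 * H * ff
Radius = DBH/200 = 64.0/200 = 0.32 m
Radius^2 = 0.32^2 = 0.1024 m^2
V = pi * 0.1024 * 14.1 * 0.53
V = 2.404 m^3

2.404


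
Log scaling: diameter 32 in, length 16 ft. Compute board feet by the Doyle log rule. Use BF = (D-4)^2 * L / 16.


Doyle: BF = (D - 4)^2 * L / 16
Adjusted diameter = 32 - 4 = 28 in
(D-4)^2 = 28^2 = 784
BF = 784 * 16 / 16 = 784 BF

784


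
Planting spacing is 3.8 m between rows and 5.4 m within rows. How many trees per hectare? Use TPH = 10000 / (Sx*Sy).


Formula: TPH = 10000 m^2/ha / (spacing_x * spacing_y)
Area per tree = 3.8 m * 5.4 m = 20.52 m^2
TPH = 10000 / 20.52 = 487 trees/ha

487


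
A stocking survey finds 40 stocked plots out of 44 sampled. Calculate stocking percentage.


Formula: Stocking % = stocked plots / total plots * 100
Stocking = 40 / 44 * 100
Stocking = 0.9091 * 100 = 90.9%

90.9


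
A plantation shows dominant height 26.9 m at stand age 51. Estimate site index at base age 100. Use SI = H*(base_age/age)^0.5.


Formula: SI = H_dom * (base_age / age)^0.5
Age ratio = 100 / 51 = 1.96078
sqrt(age_ratio) = 1.40028
SI = 26.9 * 1.40028 = 37.7 m

37.7


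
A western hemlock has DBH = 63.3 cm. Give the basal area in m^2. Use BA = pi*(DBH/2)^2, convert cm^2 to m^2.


Formula: BA = pi * (DBH/2)^2 / 10000  (cm^2 to m^2)
Radius = DBH/2 = 63.3/2 = 31.65 cm
BA = pi * 31.65^2 / 10000
   = 3147.004 cm^2 / 10000
   = 0.3147 m^2

0.3147


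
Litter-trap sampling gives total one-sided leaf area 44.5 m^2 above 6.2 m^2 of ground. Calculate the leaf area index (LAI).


Formula: LAI = total leaf area / ground area  (dimensionless)
LAI = 44.5 m^2 / 6.2 m^2
LAI = 7.18

7.18


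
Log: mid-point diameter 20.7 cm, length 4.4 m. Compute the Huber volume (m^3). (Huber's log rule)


Huber: V = Am * L,  Am = pi*(Dm/200)^2
Am = pi*(20.7/200)^2 = 0.033654 m^2
V = 0.033654*4.4 = 0.1481 m^3

0.1481


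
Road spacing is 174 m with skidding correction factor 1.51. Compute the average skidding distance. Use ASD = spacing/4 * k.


Formula: ASD = (spacing / 4) * correction
Uncorrected distance = spacing / 4 = 174 / 4 = 43.5 m
ASD = 43.5 * 1.51 = 66 m

66


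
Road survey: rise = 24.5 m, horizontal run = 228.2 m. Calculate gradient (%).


Formula: Gradient = rise / run * 100
Gradient = 24.5 / 228.2 * 100 = 10.7%

10.7


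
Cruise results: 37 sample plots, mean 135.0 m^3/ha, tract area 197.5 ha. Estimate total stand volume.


Formula: Total Volume = Mean Volume per ha * Total Area
Total Volume = 135.0 m^3/ha * 197.5 ha
Total Volume = 26663 m^3

26663


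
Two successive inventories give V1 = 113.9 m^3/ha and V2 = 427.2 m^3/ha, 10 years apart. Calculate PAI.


Formula: PAI = (V_T2 - V_T1) / (T2 - T1)
Volume increment = 427.2 - 113.9 = 313.3 m^3/ha
PAI = 313.3 / 10 = 31.33 m^3/ha/year

31.33


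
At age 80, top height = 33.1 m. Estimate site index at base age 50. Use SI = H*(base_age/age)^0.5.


Formula: SI = H_dom * (base_age / age)^0.5
Age ratio = 50 / 80 = 0.625
sqrt(age_ratio) = 0.79057
SI = 33.1 * 0.79057 = 26.2 m

26.2


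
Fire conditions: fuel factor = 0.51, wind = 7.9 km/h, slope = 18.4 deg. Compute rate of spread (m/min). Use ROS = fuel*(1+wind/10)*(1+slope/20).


Formula: ROS = fuel * (1 + wind/10) * (1 + slope/20)
Wind factor = 1 + 7.9/10 = 1.79
Slope factor = 1 + 18.4/20 = 1.92
ROS = 0.51 * 1.79 * 1.92 = 1.75 m/min

1.75


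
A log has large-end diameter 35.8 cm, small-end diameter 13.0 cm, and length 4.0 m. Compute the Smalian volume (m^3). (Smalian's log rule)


Smalian: V = (A1 + A2)/2 * L,  A = pi*(D/200)^2
A1 = pi*(35.8/200)^2 = 0.10066 m^2
A2 = pi*(13.0/200)^2 = 0.013273 m^2
V = (0.10066+0.013273)/2*4.0 = 0.2279 m^3

0.2279


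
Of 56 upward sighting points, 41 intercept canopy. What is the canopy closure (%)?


Formula: Canopy closure = covered points / total points * 100
Closure = 41 / 56 * 100
Closure = 0.7321 * 100 = 73.2%

73.2


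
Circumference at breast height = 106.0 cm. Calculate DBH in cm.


Formula: DBH = C / pi
DBH = 106.0 / pi
pi = 3.14159...
DBH = 33.7 cm

33.7


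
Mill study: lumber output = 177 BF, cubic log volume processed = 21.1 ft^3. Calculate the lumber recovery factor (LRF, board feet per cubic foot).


Formula: LRF = Lumber Output (BF) / Log Input (ft^3)
LRF = 177 BF / 21.1 ft^3
LRF = 8.39 BF/ft^3

8.39


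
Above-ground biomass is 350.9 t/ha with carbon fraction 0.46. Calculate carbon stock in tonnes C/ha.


Formula: Carbon Stock = Biomass * Carbon Fraction
C = 350.9 t/ha * 0.46
C = 161.4 t C/ha

161.4


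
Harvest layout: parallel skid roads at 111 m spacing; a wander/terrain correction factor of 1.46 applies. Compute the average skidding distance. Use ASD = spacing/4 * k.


Formula: ASD = (spacing / 4) * correction
Uncorrected distance = spacing / 4 = 111 / 4 = 27.75 m
ASD = 27.75 * 1.46 = 41 m

41


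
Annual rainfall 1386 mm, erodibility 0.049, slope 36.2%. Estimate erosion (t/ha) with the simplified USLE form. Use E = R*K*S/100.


Formula: E = R * K * S / 100  (simplified USLE)
R * K = 1386 * 0.049 = 67.914
E = 67.914 * 36.2 / 100 = 24.58 t/ha

24.58


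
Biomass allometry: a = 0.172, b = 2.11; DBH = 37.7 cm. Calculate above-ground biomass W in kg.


Formula: W = a * DBH^b  (allometric power law)
DBH^b = 37.7^2.11 = 2118.7526
W = 0.172 * 2118.7526 = 364.4 kg

364.4


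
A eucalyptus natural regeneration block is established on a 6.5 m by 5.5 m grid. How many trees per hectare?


Formula: TPH = 10000 m^2/ha / (spacing_x * spacing_y)
Area per tree = 6.5 m * 5.5 m = 35.75 m^2
TPH = 10000 / 35.75 = 280 trees/ha

280


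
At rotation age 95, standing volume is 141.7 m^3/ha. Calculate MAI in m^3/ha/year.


Formula: MAI = Total Volume / Stand Age
MAI = 141.7 m^3/ha / 95 years
MAI = 1.49 m^3/ha/year

1.49


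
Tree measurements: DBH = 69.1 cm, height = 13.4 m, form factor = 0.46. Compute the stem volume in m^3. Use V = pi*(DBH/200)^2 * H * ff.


Formula: V = pi * (DBH/200)^2 * H * ff
Radius = DBH/200 = 69.1/200 = 0.3455 m
Radius^2 = 0.3455^2 = 0.11937025 m^2
V = pi * 0.11937025 * 13.4 * 0.46
V = 2.312 m^3

2.312


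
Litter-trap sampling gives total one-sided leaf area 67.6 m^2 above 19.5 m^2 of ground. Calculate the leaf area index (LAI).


Formula: LAI = total leaf area / ground area  (dimensionless)
LAI = 67.6 m^2 / 19.5 m^2
LAI = 3.47

3.47


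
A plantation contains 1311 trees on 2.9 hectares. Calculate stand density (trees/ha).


Formula: Stand Density = N_trees / Area_ha
Density = 1311 trees / 2.9 ha
Density = 452 trees/ha

452


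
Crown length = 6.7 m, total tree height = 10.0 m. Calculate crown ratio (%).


Formula: Crown Ratio = (Crown Length / Total Height) * 100
CR = (6.7 m / 10.0 m) * 100
CR = 0.67 * 100 = 67.0%

67.0


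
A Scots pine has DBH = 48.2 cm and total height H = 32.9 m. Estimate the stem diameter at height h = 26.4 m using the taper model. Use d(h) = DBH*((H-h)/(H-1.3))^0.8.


Taper: d(h) = DBH * ((H - h) / (H - 1.3))^0.8
Numerator = H - h = 32.9 - 26.4 = 6.5 m
Denominator = H - 1.3 = 32.9 - 1.3 = 31.6 m
Ratio = 6.5 / 31.6 = 0.2057
d = 48.2 * 0.2057^0.8 = 13.6 cm

13.6


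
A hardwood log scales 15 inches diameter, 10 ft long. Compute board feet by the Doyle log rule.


Doyle: BF = (D - 4)^2 * L / 16
Adjusted diameter = 15 - 4 = 11 in
(D-4)^2 = 11^2 = 121
BF = 121 * 10 / 16 = 76 BF

76


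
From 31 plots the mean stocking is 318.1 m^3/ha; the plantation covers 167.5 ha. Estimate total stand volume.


Formula: Total Volume = Mean Volume per ha * Total Area
Total Volume = 318.1 m^3/ha * 167.5 ha
Total Volume = 53282 m^3

53282


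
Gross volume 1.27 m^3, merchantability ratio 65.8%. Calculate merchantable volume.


Formula: MV = V_total * (merchantable_pct / 100)
Merchantable fraction = 65.8% / 100 = 0.658
MV = 1.27 m^3 * 0.658 = 0.836 m^3

0.836


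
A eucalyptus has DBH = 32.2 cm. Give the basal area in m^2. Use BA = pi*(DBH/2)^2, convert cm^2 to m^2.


Formula: BA = pi * (DBH/2)^2 / 10000  (cm^2 to m^2)
Radius = DBH/2 = 32.2/2 = 16.1 cm
BA = pi * 16.1^2 / 10000
   = 814.3322 cm^2 / 10000
   = 0.0814 m^2

0.0814


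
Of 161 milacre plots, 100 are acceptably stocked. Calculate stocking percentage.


Formula: Stocking % = stocked plots / total plots * 100
Stocking = 100 / 161 * 100
Stocking = 0.6211 * 100 = 62.1%

62.1


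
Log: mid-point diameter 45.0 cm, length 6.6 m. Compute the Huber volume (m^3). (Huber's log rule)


Huber: V = Am * L,  Am = pi*(Dm/200)^2
Am = pi*(45.0/200)^2 = 0.159043 m^2
V = 0.159043*6.6 = 1.0497 m^3

1.0497


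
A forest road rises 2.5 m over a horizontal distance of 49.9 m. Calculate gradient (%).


Formula: Gradient = rise / run * 100
Gradient = 2.5 / 49.9 * 100 = 5.0%

5.0


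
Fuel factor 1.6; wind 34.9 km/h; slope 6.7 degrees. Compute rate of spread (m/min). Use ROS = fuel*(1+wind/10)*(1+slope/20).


Formula: ROS = fuel * (1 + wind/10) * (1 + slope/20)
Wind factor = 1 + 34.9/10 = 4.49
Slope factor = 1 + 6.7/20 = 1.335
ROS = 1.6 * 4.49 * 1.335 = 9.59 m/min

9.59


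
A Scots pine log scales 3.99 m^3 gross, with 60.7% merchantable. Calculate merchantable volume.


Formula: MV = V_total * (merchantable_pct / 100)
Merchantable fraction = 60.7% / 100 = 0.607
MV = 3.99 m^3 * 0.607 = 2.422 m^3

2.422


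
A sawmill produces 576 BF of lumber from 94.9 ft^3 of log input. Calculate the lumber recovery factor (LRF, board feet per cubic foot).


Formula: LRF = Lumber Output (BF) / Log Input (ft^3)
LRF = 576 BF / 94.9 ft^3
LRF = 6.07 BF/ft^3

6.07


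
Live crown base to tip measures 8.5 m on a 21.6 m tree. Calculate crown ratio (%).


Formula: Crown Ratio = (Crown Length / Total Height) * 100
CR = (8.5 m / 21.6 m) * 100
CR = 0.3935 * 100 = 39.4%

39.4


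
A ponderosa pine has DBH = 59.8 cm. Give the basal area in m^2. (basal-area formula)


Formula: BA = pi * (DBH/2)^2 / 10000  (cm^2 to m^2)
Radius = DBH/2 = 59.8/2 = 29.9 cm
BA = pi * 29.9^2 / 10000
   = 2808.6152 cm^2 / 10000
   = 0.2809 m^2

0.2809


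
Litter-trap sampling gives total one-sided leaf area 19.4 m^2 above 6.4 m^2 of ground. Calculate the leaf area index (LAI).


Formula: LAI = total leaf area / ground area  (dimensionless)
LAI = 19.4 m^2 / 6.4 m^2
LAI = 3.03

3.03


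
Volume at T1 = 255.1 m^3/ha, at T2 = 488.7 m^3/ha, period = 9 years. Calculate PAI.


Formula: PAI = (V_T2 - V_T1) / (T2 - T1)
Volume increment = 488.7 - 255.1 = 233.6 m^3/ha
PAI = 233.6 / 9 = 25.96 m^3/ha/year

25.96


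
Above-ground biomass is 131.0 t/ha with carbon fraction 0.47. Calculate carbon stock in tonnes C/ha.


Formula: Carbon Stock = Biomass * Carbon Fraction
C = 131.0 t/ha * 0.47
C = 61.6 t C/ha

61.6


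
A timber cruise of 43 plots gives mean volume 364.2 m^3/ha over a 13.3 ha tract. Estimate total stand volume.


Formula: Total Volume = Mean Volume per ha * Total Area
Total Volume = 364.2 m^3/ha * 13.3 ha
Total Volume = 4844 m^3

4844


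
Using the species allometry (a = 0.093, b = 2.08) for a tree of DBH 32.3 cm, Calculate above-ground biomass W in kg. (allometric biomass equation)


Formula: W = a * DBH^b  (allometric power law)
DBH^b = 32.3^2.08 = 1377.6575
W = 0.093 * 1377.6575 = 128.1 kg

128.1


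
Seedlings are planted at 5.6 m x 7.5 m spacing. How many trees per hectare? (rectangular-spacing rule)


Formula: TPH = 10000 m^2/ha / (spacing_x * spacing_y)
Area per tree = 5.6 m * 7.5 m = 42.0 m^2
TPH = 10000 / 42.0 = 238 trees/ha

238


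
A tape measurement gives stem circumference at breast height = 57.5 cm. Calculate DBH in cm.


Formula: DBH = C / pi
DBH = 57.5 / pi
pi = 3.14159...
DBH = 18.3 cm

18.3


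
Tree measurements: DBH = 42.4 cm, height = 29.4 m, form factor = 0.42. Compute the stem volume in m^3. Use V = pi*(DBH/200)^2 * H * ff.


Formula: V = pi * (DBH/200)^2 * H * ff
Radius = DBH/200 = 42.4/200 = 0.212 m
Radius^2 = 0.212^2 = 0.044944 m^2
V = pi * 0.044944 * 29.4 * 0.42
V = 1.743 m^3

1.743


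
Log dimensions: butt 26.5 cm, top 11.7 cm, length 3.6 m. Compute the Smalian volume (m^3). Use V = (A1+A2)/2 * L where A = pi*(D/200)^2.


Smalian: V = (A1 + A2)/2 * L,  A = pi*(D/200)^2
A1 = pi*(26.5/200)^2 = 0.055155 m^2
A2 = pi*(11.7/200)^2 = 0.010751 m^2
V = (0.055155+0.010751)/2*3.6 = 0.1186 m^3

0.1186


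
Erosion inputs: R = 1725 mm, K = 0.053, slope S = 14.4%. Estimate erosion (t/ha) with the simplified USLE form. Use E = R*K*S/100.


Formula: E = R * K * S / 100  (simplified USLE)
R * K = 1725 * 0.053 = 91.425
E = 91.425 * 14.4 / 100 = 13.17 t/ha

13.17


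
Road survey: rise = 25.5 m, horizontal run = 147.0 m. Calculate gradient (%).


Formula: Gradient = rise / run * 100
Gradient = 25.5 / 147.0 * 100 = 17.3%

17.3


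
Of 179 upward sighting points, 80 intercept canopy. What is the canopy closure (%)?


Formula: Canopy closure = covered points / total points * 100
Closure = 80 / 179 * 100
Closure = 0.4469 * 100 = 44.7%

44.7


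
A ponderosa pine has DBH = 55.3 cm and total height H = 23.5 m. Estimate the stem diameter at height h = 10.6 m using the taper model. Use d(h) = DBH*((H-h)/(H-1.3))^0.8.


Taper: d(h) = DBH * ((H - h) / (H - 1.3))^0.8
Numerator = H - h = 23.5 - 10.6 = 12.9 m
Denominator = H - 1.3 = 23.5 - 1.3 = 22.2 m
Ratio = 12.9 / 22.2 = 0.58108
d = 55.3 * 0.58108^0.8 = 35.8 cm

35.8


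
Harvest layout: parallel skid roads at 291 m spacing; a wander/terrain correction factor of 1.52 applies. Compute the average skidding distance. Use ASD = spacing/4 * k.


Formula: ASD = (spacing / 4) * correction
Uncorrected distance = spacing / 4 = 291 / 4 = 72.75 m
ASD = 72.75 * 1.52 = 111 m

111


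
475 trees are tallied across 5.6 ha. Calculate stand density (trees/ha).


Formula: Stand Density = N_trees / Area_ha
Density = 475 trees / 5.6 ha
Density = 85 trees/ha

85


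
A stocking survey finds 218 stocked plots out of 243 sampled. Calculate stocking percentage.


Formula: Stocking % = stocked plots / total plots * 100
Stocking = 218 / 243 * 100
Stocking = 0.8971 * 100 = 89.7%

89.7


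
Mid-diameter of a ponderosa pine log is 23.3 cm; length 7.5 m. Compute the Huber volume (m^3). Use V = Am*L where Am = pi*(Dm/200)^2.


Huber: V = Am * L,  Am = pi*(Dm/200)^2
Am = pi*(23.3/200)^2 = 0.042638 m^2
V = 0.042638*7.5 = 0.3198 m^3

0.3198


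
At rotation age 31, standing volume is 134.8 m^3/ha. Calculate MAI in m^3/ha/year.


Formula: MAI = Total Volume / Stand Age
MAI = 134.8 m^3/ha / 31 years
MAI = 4.35 m^3/ha/year

4.35


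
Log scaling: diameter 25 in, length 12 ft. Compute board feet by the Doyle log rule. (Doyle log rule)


Doyle: BF = (D - 4)^2 * L / 16
Adjusted diameter = 25 - 4 = 21 in
(D-4)^2 = 21^2 = 441
BF = 441 * 12 / 16 = 331 BF

331


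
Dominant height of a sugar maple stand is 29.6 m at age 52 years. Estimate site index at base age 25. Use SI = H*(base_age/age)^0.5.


Formula: SI = H_dom * (base_age / age)^0.5
Age ratio = 25 / 52 = 0.48077
sqrt(age_ratio) = 0.69338
SI = 29.6 * 0.69338 = 20.5 m

20.5


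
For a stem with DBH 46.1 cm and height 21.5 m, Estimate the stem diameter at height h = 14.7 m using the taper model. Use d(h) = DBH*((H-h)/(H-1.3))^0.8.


Taper: d(h) = DBH * ((H - h) / (H - 1.3))^0.8
Numerator = H - h = 21.5 - 14.7 = 6.8 m
Denominator = H - 1.3 = 21.5 - 1.3 = 20.2 m
Ratio = 6.8 / 20.2 = 0.33663
d = 46.1 * 0.33663^0.8 = 19.3 cm

19.3


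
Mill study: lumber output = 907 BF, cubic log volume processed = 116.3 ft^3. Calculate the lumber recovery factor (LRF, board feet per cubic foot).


Formula: LRF = Lumber Output (BF) / Log Input (ft^3)
LRF = 907 BF / 116.3 ft^3
LRF = 7.8 BF/ft^3

7.8


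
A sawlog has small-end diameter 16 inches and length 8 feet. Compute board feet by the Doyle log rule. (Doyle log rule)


Doyle: BF = (D - 4)^2 * L / 16
Adjusted diameter = 16 - 4 = 12 in
(D-4)^2 = 12^2 = 144
BF = 144 * 8 / 16 = 72 BF

72


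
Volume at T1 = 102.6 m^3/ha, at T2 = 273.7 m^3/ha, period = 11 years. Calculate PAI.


Formula: PAI = (V_T2 - V_T1) / (T2 - T1)
Volume increment = 273.7 - 102.6 = 171.1 m^3/ha
PAI = 171.1 / 11 = 15.55 m^3/ha/year

15.55


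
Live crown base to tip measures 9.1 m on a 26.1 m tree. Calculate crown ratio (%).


Formula: Crown Ratio = (Crown Length / Total Height) * 100
CR = (9.1 m / 26.1 m) * 100
CR = 0.3487 * 100 = 34.9%

34.9


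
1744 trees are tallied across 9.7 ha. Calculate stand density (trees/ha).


Formula: Stand Density = N_trees / Area_ha
Density = 1744 trees / 9.7 ha
Density = 180 trees/ha

180


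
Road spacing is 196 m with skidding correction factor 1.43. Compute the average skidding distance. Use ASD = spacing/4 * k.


Formula: ASD = (spacing / 4) * correction
Uncorrected distance = spacing / 4 = 196 / 4 = 49 m
ASD = 49 * 1.43 = 70 m

70


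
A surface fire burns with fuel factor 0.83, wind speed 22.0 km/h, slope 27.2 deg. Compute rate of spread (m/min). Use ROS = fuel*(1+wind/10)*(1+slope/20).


Formula: ROS = fuel * (1 + wind/10) * (1 + slope/20)
Wind factor = 1 + 22.0/10 = 3.2
Slope factor = 1 + 27.2/20 = 2.36
ROS = 0.83 * 3.2 * 2.36 = 6.27 m/min

6.27


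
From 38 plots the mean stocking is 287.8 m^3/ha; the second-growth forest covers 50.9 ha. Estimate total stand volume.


Formula: Total Volume = Mean Volume per ha * Total Area
Total Volume = 287.8 m^3/ha * 50.9 ha
Total Volume = 14649 m^3

14649


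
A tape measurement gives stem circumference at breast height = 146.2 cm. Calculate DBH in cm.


Formula: DBH = C / pi
DBH = 146.2 / pi
pi = 3.14159...
DBH = 46.5 cm

46.5


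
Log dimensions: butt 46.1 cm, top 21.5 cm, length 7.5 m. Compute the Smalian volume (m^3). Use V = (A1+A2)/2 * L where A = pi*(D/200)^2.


Smalian: V = (A1 + A2)/2 * L,  A = pi*(D/200)^2
A1 = pi*(46.1/200)^2 = 0.166914 m^2
A2 = pi*(21.5/200)^2 = 0.036305 m^2
V = (0.166914+0.036305)/2*7.5 = 0.7621 m^3

0.7621


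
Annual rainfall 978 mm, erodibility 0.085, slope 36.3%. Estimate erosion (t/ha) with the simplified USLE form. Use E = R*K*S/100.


Formula: E = R * K * S / 100  (simplified USLE)
R * K = 978 * 0.085 = 83.13
E = 83.13 * 36.3 / 100 = 30.18 t/ha

30.18


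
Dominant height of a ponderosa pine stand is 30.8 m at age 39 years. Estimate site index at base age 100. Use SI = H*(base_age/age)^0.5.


Formula: SI = H_dom * (base_age / age)^0.5
Age ratio = 100 / 39 = 2.5641
sqrt(age_ratio) = 1.60128
SI = 30.8 * 1.60128 = 49.3 m

49.3


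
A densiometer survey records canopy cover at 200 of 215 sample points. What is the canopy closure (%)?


Formula: Canopy closure = covered points / total points * 100
Closure = 200 / 215 * 100
Closure = 0.9302 * 100 = 93.0%

93.0


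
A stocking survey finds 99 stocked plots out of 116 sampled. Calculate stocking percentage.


Formula: Stocking % = stocked plots / total plots * 100
Stocking = 99 / 116 * 100
Stocking = 0.8534 * 100 = 85.3%

85.3


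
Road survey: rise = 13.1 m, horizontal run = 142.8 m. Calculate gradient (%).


Formula: Gradient = rise / run * 100
Gradient = 13.1 / 142.8 * 100 = 9.2%

9.2


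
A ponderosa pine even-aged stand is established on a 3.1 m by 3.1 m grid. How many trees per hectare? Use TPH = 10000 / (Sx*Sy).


Formula: TPH = 10000 m^2/ha / (spacing_x * spacing_y)
Area per tree = 3.1 m * 3.1 m = 9.61 m^2
TPH = 10000 / 9.61 = 1041 trees/ha

1041


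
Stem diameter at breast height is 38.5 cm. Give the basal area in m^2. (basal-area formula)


Formula: BA = pi * (DBH/2)^2 / 10000  (cm^2 to m^2)
Radius = DBH/2 = 38.5/2 = 19.25 cm
BA = pi * 19.25^2 / 10000
   = 1164.1564 cm^2 / 10000
   = 0.1164 m^2

0.1164


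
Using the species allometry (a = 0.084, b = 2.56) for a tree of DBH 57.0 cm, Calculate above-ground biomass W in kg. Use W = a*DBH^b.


Formula: W = a * DBH^b  (allometric power law)
DBH^b = 57.0^2.56 = 31263.6464
W = 0.084 * 31263.6464 = 2626.1 kg

2626.1


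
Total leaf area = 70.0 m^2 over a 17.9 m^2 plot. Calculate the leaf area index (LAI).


Formula: LAI = total leaf area / ground area  (dimensionless)
LAI = 70.0 m^2 / 17.9 m^2
LAI = 3.91

3.91


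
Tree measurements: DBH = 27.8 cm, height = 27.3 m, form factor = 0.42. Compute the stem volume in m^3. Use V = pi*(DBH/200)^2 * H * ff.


Formula: V = pi * (DBH/200)^2 * H * ff
Radius = DBH/200 = 27.8/200 = 0.139 m
Radius^2 = 0.139^2 = 0.019321 m^2
V = pi * 0.019321 * 27.3 * 0.42
V = 0.696 m^3

0.696


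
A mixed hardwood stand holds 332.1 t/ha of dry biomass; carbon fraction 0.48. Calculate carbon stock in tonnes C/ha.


Formula: Carbon Stock = Biomass * Carbon Fraction
C = 332.1 t/ha * 0.48
C = 159.4 t C/ha

159.4


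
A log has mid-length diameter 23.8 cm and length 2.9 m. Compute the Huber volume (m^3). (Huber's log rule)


Huber: V = Am * L,  Am = pi*(Dm/200)^2
Am = pi*(23.8/200)^2 = 0.044488 m^2
V = 0.044488*2.9 = 0.129 m^3

0.129


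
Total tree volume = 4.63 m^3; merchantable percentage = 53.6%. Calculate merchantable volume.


Formula: MV = V_total * (merchantable_pct / 100)
Merchantable fraction = 53.6% / 100 = 0.536
MV = 4.63 m^3 * 0.536 = 2.482 m^3

2.482


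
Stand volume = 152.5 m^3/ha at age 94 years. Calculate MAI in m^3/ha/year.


Formula: MAI = Total Volume / Stand Age
MAI = 152.5 m^3/ha / 94 years
MAI = 1.62 m^3/ha/year

1.62
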